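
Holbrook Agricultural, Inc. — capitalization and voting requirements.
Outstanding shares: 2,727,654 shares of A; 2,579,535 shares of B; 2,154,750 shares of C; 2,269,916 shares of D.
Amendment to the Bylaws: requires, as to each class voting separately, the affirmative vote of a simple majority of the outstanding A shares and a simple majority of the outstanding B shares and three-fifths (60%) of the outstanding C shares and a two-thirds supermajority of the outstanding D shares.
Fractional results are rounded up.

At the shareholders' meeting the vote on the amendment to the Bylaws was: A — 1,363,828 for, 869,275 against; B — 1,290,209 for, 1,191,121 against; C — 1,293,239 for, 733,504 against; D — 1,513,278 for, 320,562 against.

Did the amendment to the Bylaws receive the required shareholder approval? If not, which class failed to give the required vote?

A: a majority of 2727654 is 1363828; 1,363,828 required, 1,363,828 in favor — approved.
B: a majority of 2579535 is 1289768; 1,289,768 required, 1,290,209 in favor — approved.
C: 3/5 of 2154750 = 1292850; 1,292,850 required, 1,293,239 in favor — approved.
D: 2/3 of 2269916 = 1513277.33, rounded up to 1513278; 1,513,278 required, 1,513,278 in favor — approved.

Approved — every class gave the required vote.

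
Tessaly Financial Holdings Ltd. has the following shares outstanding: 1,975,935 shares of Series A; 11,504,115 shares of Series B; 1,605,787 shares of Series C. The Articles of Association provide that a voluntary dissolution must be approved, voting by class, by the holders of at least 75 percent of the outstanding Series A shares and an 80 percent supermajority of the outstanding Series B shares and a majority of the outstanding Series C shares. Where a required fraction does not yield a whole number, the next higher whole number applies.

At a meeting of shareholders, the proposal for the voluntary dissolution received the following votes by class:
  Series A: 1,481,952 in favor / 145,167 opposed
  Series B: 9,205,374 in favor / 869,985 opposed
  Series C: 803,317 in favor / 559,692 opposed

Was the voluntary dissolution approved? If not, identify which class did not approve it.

Approved — every class gave the required vote.

Series A: 3/4 of 1975935 = 1481951.25, rounded up to 1481952; 1,481,952 required, 1,481,952 in favor — approved.
Series B: 4/5 of 11504115 = 9203292; 9,203,292 required, 9,205,374 in favor — approved.
Series C: a majority of 1605787 is 802894; 802,894 required, 803,317 in favor — approved.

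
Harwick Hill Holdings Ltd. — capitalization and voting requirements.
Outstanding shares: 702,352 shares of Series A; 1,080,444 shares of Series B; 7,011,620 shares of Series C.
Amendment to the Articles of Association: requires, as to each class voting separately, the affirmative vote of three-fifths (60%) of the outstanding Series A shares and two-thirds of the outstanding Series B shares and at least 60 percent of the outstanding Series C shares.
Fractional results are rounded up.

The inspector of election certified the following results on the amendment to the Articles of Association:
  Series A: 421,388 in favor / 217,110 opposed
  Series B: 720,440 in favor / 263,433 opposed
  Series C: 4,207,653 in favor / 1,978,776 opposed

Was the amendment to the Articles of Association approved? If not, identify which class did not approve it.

Series A: 3/5 of 702352 = 421411.20, rounded up to 421412; 421,412 required, 421,388 in favor — not approved.
Series B: 2/3 of 1080444 = 720296; 720,296 required, 720,440 in favor — approved.
Series C: 3/5 of 7011620 = 4206972; 4,206,972 required, 4,207,653 in favor — approved.

Not approved — the Series A shares did not give the required vote.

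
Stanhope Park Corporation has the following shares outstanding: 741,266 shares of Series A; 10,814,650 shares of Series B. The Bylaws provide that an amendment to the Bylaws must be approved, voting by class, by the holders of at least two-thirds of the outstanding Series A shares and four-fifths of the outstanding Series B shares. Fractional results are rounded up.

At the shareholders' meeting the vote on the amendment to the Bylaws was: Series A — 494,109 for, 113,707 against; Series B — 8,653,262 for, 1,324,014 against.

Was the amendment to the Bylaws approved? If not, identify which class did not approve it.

Series A: 2/3 of 741266 = 494177.33, rounded up to 494178; 494,178 required, 494,109 in favor — not approved.
Series B: 4/5 of 10814650 = 8651720; 8,651,720 required, 8,653,262 in favor — approved.

Not approved — the Series A shares did not give the required vote.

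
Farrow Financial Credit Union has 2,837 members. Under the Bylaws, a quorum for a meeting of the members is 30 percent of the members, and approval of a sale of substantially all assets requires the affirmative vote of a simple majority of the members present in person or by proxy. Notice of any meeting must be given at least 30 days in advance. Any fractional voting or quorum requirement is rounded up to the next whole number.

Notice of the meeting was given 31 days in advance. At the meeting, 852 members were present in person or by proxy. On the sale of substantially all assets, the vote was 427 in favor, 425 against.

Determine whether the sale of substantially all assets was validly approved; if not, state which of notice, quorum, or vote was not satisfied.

Valid — all requirements satisfied.

Notice: 31 days given; 30 required. Satisfied.
Quorum: 30% of 2,837 = 851.10, rounded up to 852; 852 present. Satisfied.
Vote: requires a majority of those present (852); a majority of 852 is 427, so 427 needed; 427 in favor. Satisfied.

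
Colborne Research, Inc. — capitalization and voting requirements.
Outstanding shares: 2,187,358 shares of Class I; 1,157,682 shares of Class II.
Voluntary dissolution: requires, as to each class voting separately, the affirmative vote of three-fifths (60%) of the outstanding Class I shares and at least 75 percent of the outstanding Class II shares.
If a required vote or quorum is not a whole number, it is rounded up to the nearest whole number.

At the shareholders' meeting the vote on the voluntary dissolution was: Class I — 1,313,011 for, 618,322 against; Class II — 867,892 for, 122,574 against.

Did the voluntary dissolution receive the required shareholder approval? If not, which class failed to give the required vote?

Class I: 3/5 of 2187358 = 1312414.80, rounded up to 1312415; 1,312,415 required, 1,313,011 in favor — approved.
Class II: 3/4 of 1157682 = 868261.50, rounded up to 868262; 868,262 required, 867,892 in favor — not approved.

Not approved — the Class II shares did not give the required vote.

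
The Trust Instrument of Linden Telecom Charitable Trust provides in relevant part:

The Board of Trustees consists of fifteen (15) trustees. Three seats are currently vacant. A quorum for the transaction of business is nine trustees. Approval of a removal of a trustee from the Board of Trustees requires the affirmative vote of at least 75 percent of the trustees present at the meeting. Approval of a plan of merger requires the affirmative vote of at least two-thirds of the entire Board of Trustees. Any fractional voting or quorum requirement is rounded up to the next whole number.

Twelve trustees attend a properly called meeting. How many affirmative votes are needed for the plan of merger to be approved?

The plan of merger requires two-thirds of the entire Board of Trustees (15).
2/3 of 15 = 10.

10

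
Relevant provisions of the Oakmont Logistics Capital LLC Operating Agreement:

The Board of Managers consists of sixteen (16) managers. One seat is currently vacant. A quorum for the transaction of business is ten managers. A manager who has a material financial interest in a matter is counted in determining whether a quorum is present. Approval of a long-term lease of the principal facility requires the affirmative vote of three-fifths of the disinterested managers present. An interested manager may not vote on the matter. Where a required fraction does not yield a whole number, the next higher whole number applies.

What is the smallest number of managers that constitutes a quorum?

The quorum is fixed at 10.

10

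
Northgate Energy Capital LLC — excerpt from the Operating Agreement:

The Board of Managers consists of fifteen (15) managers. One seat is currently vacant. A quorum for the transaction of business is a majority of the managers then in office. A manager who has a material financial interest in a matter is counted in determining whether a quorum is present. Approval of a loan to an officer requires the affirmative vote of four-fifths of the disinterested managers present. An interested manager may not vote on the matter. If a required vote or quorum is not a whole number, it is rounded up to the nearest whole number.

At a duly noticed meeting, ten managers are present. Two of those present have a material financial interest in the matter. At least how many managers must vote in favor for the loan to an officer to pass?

The loan to an officer requires four-fifths of the disinterested managers present (10 − 2 = 8).
4/5 of 8 = 6.40, rounded up to 7.

7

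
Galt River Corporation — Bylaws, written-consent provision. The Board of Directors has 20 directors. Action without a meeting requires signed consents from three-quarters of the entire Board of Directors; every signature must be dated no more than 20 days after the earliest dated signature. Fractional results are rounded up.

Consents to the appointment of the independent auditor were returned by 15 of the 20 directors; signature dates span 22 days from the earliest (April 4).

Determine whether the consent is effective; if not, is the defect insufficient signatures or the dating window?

Signatures required: three-quarters of 20 — 3/4 of 20 = 15, so 15 needed; 15 signed. Sufficient.
Dating window: the latest signature is 22 days after the earliest; the limit is 20 days. Outside the window.

Not effective — dating-window requirement not satisfied.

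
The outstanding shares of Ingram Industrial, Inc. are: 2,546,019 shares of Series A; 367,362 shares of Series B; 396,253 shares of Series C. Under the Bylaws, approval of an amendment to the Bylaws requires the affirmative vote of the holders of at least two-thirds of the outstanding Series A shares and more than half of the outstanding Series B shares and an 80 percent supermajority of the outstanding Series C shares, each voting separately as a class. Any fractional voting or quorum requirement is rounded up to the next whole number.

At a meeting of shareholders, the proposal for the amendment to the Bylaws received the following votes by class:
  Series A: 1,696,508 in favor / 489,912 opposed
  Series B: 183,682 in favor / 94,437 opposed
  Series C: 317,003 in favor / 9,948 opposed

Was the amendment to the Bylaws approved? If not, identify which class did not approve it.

Not approved — the Series A shares did not give the required vote.

Series A: 2/3 of 2546019 = 1697346; 1,697,346 required, 1,696,508 in favor — not approved.
Series B: a majority of 367362 is 183682; 183,682 required, 183,682 in favor — approved.
Series C: 4/5 of 396253 = 317002.40, rounded up to 317003; 317,003 required, 317,003 in favor — approved.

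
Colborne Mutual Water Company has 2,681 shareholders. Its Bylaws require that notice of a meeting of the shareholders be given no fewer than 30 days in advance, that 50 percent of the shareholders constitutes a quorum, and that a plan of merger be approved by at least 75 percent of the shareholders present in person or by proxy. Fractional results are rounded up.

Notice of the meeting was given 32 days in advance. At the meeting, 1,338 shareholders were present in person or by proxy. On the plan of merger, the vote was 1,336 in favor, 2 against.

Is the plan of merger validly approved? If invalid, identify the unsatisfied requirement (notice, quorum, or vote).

Notice: 32 days given; 30 required. Satisfied.
Quorum: 50% of 2,681 = 1,340.50, rounded up to 1,341; 1,338 present. Not satisfied.
Vote: requires three-fourths of those present (1,338); 3/4 of 1338 = 1003.50, rounded up to 1004, so 1,004 needed; 1,336 in favor. Satisfied.

Invalid — quorum requirement not satisfied.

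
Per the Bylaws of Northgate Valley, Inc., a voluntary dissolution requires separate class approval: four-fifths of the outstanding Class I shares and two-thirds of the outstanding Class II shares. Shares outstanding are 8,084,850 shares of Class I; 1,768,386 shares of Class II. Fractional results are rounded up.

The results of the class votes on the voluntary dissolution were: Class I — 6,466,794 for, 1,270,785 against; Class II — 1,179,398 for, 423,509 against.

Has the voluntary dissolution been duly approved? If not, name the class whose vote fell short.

Class I: 4/5 of 8084850 = 6467880; 6,467,880 required, 6,466,794 in favor — not approved.
Class II: 2/3 of 1768386 = 1178924; 1,178,924 required, 1,179,398 in favor — approved.

Not approved — the Class I shares did not give the required vote.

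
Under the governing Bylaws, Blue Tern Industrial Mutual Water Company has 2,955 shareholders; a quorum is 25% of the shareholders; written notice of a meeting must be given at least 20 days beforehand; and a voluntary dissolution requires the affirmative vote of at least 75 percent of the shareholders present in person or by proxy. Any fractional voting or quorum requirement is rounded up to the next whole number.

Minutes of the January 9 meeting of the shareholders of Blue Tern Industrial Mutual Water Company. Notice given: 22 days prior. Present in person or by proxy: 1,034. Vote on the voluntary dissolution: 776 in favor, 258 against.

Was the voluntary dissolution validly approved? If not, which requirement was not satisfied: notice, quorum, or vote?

Notice: 22 days given; 20 required. Satisfied.
Quorum: 25% of 2,955 = 738.75, rounded up to 739; 1,034 present. Satisfied.
Vote: requires three-fourths of those present (1,034); 3/4 of 1034 = 775.50, rounded up to 776, so 776 needed; 776 in favor. Satisfied.

Valid — all requirements satisfied.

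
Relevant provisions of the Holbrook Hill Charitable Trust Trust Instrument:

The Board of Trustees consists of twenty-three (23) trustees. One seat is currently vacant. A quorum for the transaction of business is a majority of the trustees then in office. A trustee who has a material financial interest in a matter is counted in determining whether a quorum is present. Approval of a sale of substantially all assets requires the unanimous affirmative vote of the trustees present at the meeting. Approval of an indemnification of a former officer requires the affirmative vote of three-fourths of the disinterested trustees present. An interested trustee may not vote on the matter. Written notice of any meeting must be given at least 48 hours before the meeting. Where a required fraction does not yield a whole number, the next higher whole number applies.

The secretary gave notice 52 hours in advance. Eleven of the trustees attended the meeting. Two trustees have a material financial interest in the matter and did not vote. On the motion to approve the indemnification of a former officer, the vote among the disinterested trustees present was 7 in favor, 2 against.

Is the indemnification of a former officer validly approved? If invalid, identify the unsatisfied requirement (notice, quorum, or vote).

Invalid — quorum requirement not satisfied.

Notice: 52 hours given; 48 required (52 ≥ 48). Satisfied.
Quorum: 11 present (interested trustees count toward quorum); quorum is 12. Not satisfied.
Vote: the indemnification of a former officer requires three-fourths of the disinterested trustees present (11 − 2 = 9). 3/4 of 9 = 6.75, rounded up to 7, so 7 affirmative votes are needed; 7 voted in favor. Satisfied. (Moot — without a quorum no business can be validly transacted.)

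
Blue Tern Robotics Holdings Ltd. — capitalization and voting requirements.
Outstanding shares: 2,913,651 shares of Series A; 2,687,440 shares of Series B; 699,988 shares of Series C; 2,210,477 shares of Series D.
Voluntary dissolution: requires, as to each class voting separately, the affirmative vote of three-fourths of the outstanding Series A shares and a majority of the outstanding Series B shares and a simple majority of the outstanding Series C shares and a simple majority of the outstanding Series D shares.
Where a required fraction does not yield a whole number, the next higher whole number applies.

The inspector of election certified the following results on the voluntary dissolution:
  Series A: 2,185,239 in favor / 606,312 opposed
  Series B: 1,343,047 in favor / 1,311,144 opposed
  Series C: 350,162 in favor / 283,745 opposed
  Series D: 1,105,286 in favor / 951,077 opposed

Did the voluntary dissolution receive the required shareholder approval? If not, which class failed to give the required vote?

Series A: 3/4 of 2913651 = 2185238.25, rounded up to 2185239; 2,185,239 required, 2,185,239 in favor — approved.
Series B: a majority of 2687440 is 1343721; 1,343,721 required, 1,343,047 in favor — not approved.
Series C: a majority of 699988 is 349995; 349,995 required, 350,162 in favor — approved.
Series D: a majority of 2210477 is 1105239; 1,105,239 required, 1,105,286 in favor — approved.

Not approved — the Series B shares did not give the required vote.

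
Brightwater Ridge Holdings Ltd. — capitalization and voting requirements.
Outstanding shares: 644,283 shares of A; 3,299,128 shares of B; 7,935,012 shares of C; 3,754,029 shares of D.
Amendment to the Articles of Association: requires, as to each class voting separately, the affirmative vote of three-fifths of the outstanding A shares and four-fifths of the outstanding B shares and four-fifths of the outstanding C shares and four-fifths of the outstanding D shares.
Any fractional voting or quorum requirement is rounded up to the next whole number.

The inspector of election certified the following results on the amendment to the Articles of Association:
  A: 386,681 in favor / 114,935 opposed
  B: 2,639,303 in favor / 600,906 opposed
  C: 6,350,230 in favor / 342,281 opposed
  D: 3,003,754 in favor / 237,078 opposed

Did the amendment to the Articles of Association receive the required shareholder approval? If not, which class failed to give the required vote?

A: 3/5 of 644283 = 386569.80, rounded up to 386570; 386,570 required, 386,681 in favor — approved.
B: 4/5 of 3299128 = 2639302.40, rounded up to 2639303; 2,639,303 required, 2,639,303 in favor — approved.
C: 4/5 of 7935012 = 6348009.60, rounded up to 6348010; 6,348,010 required, 6,350,230 in favor — approved.
D: 4/5 of 3754029 = 3003223.20, rounded up to 3003224; 3,003,224 required, 3,003,754 in favor — approved.

Approved — every class gave the required vote.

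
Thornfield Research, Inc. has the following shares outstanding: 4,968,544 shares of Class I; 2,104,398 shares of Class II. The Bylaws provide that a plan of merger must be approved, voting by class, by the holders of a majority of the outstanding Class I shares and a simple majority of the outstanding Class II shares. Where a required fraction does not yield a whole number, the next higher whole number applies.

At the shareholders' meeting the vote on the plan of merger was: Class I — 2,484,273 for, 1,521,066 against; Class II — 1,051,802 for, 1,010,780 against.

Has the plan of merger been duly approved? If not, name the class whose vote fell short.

Class I: a majority of 4968544 is 2484273; 2,484,273 required, 2,484,273 in favor — approved.
Class II: a majority of 2104398 is 1052200; 1,052,200 required, 1,051,802 in favor — not approved.

Not approved — the Class II shares did not give the required vote.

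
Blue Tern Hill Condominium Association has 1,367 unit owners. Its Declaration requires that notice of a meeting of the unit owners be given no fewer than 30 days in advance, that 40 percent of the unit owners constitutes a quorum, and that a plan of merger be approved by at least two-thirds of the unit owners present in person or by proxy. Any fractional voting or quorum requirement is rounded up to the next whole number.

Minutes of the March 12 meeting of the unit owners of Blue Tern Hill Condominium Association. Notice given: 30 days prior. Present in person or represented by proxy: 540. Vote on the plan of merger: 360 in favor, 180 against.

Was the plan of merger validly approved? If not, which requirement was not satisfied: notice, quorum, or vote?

Notice: 30 days given; 30 required. Satisfied.
Quorum: 40% of 1,367 = 546.80, rounded up to 547; 540 present. Not satisfied.
Vote: requires two-thirds of those present (540); 2/3 of 540 = 360, so 360 needed; 360 in favor. Satisfied.

Invalid — quorum requirement not satisfied.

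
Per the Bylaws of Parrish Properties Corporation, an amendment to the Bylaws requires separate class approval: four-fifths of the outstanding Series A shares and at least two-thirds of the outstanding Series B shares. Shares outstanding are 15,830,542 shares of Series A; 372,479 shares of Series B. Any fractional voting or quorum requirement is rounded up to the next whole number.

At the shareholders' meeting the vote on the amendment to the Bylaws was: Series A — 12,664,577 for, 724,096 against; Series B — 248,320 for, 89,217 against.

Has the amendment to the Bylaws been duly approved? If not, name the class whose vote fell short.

Series A: 4/5 of 15830542 = 12664433.60, rounded up to 12664434; 12,664,434 required, 12,664,577 in favor — approved.
Series B: 2/3 of 372479 = 248319.33, rounded up to 248320; 248,320 required, 248,320 in favor — approved.

Approved — every class gave the required vote.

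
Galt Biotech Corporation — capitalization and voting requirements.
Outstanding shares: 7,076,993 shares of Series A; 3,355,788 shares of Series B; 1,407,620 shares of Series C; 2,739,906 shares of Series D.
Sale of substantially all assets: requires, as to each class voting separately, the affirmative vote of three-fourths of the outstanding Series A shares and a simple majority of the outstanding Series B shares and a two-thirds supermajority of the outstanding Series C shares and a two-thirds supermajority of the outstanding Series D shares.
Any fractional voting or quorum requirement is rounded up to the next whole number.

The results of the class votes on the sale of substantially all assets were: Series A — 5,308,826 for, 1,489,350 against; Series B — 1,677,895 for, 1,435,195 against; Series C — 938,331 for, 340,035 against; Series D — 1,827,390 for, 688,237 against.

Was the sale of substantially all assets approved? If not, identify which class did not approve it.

Series A: 3/4 of 7076993 = 5307744.75, rounded up to 5307745; 5,307,745 required, 5,308,826 in favor — approved.
Series B: a majority of 3355788 is 1677895; 1,677,895 required, 1,677,895 in favor — approved.
Series C: 2/3 of 1407620 = 938413.33, rounded up to 938414; 938,414 required, 938,331 in favor — not approved.
Series D: 2/3 of 2739906 = 1826604; 1,826,604 required, 1,827,390 in favor — approved.

Not approved — the Series C shares did not give the required vote.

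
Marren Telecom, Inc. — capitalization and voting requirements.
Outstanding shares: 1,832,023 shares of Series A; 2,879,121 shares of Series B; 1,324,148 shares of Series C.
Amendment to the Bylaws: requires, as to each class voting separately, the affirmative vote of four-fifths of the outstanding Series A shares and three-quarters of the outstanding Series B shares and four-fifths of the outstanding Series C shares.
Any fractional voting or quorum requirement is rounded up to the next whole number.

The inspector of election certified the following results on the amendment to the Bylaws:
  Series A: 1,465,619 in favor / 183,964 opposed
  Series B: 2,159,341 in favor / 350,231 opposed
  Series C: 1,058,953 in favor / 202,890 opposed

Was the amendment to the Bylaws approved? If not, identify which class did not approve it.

Not approved — the Series C shares did not give the required vote.

Series A: 4/5 of 1832023 = 1465618.40, rounded up to 1465619; 1,465,619 required, 1,465,619 in favor — approved.
Series B: 3/4 of 2879121 = 2159340.75, rounded up to 2159341; 2,159,341 required, 2,159,341 in favor — approved.
Series C: 4/5 of 1324148 = 1059318.40, rounded up to 1059319; 1,059,319 required, 1,058,953 in favor — not approved.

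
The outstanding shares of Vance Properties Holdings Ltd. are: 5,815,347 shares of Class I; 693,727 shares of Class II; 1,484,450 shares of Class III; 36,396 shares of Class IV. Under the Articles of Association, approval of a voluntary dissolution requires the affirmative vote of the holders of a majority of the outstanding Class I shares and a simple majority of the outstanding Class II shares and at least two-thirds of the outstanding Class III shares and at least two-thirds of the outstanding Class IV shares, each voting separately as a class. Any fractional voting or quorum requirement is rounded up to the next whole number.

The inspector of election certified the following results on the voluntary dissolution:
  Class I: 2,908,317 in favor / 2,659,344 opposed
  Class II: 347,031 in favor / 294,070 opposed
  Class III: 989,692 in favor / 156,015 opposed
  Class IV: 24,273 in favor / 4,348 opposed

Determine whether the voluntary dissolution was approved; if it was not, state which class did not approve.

Approved — every class gave the required vote.

Class I: a majority of 5815347 is 2907674; 2,907,674 required, 2,908,317 in favor — approved.
Class II: a majority of 693727 is 346864; 346,864 required, 347,031 in favor — approved.
Class III: 2/3 of 1484450 = 989633.33, rounded up to 989634; 989,634 required, 989,692 in favor — approved.
Class IV: 2/3 of 36396 = 24264; 24,264 required, 24,273 in favor — approved.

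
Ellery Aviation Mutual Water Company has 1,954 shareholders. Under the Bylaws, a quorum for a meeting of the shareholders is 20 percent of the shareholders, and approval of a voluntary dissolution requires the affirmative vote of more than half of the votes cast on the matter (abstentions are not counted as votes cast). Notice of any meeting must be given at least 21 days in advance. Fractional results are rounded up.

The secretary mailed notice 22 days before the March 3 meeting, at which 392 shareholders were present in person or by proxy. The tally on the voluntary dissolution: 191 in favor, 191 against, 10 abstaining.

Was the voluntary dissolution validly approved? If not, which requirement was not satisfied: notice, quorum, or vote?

Notice: 22 days given; 21 required. Satisfied.
Quorum: 20% of 1,954 = 390.80, rounded up to 391; 392 present. Satisfied.
Vote: requires a majority of the votes cast (392 − 10 abstaining = 382); a majority of 382 is 192, so 192 needed; 191 in favor. Not satisfied.

Invalid — vote requirement not satisfied.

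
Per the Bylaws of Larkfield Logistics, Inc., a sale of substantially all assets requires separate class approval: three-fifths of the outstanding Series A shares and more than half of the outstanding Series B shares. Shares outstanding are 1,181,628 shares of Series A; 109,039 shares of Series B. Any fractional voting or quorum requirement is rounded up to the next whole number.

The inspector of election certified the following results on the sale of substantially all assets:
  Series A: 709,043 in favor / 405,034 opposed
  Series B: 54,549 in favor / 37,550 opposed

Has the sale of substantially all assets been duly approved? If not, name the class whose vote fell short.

Approved — every class gave the required vote.

Series A: 3/5 of 1181628 = 708976.80, rounded up to 708977; 708,977 required, 709,043 in favor — approved.
Series B: a majority of 109039 is 54520; 54,520 required, 54,549 in favor — approved.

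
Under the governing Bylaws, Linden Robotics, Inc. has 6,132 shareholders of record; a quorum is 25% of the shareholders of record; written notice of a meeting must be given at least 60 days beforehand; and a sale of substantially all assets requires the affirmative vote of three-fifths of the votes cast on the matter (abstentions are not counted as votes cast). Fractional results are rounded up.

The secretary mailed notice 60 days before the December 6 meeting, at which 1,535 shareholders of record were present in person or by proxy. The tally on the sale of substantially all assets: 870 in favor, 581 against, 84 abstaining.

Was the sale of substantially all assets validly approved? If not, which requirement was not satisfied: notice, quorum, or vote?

Invalid — vote requirement not satisfied.

Notice: 60 days given; 60 required. Satisfied.
Quorum: 25% of 6,132 = 1,533; 1,535 present. Satisfied.
Vote: requires three-fifths of the votes cast (1,535 − 84 abstaining = 1,451); 3/5 of 1451 = 870.60, rounded up to 871, so 871 needed; 870 in favor. Not satisfied.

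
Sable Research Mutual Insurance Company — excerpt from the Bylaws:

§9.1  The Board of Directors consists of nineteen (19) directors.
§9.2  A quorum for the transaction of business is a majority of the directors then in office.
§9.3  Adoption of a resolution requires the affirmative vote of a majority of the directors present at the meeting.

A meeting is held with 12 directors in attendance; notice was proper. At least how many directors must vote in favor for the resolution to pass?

The resolution requires a majority of the directors present (12).
A majority of 12 is 7.

7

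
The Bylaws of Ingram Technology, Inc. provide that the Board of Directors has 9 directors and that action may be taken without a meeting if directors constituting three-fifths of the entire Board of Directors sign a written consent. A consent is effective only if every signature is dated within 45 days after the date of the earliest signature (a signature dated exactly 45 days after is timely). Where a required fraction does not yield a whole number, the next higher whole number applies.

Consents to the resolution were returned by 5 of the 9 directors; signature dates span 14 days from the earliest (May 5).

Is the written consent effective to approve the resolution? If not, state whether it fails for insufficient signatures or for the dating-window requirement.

Not effective — insufficient signatures.

Signatures required: three-fifths of 9 — 3/5 of 9 = 5.40, rounded up to 6, so 6 needed; 5 signed. Insufficient.
Dating window: the latest signature is 14 days after the earliest; the limit is 45 days. Within the window.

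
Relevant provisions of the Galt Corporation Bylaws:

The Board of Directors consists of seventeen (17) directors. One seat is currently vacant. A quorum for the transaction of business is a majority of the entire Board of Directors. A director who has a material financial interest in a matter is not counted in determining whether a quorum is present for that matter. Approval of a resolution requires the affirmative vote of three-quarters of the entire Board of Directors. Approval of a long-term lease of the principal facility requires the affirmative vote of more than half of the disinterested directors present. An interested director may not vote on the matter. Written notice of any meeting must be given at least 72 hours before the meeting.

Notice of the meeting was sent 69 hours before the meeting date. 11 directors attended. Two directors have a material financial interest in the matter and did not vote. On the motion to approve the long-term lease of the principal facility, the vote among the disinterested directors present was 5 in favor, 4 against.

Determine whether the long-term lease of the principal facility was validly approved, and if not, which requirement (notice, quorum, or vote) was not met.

Notice: 69 hours given; 72 required (69 < 72). Not satisfied.
Quorum: 11 present, but the 2 interested directors do not count, leaving 9. Quorum is 9. Satisfied.
Vote: the long-term lease of the principal facility requires a majority of the disinterested directors present (11 − 2 = 9). A majority of 9 is 5, so 5 affirmative votes are needed; 5 voted in favor. Satisfied.

Invalid — notice requirement not satisfied.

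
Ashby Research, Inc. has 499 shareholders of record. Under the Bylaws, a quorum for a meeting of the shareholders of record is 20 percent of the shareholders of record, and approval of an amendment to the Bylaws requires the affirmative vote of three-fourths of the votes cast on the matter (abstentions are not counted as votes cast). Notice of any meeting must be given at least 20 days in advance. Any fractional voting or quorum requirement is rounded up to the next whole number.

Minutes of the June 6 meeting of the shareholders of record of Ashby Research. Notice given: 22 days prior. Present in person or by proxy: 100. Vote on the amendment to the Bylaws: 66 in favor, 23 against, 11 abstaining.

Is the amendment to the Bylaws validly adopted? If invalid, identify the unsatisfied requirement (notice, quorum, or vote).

Invalid — vote requirement not satisfied.

Notice: 22 days given; 20 required. Satisfied.
Quorum: 20% of 499 = 99.80, rounded up to 100; 100 present. Satisfied.
Vote: requires three-fourths of the votes cast (100 − 11 abstaining = 89); 3/4 of 89 = 66.75, rounded up to 67, so 67 needed; 66 in favor. Not satisfied.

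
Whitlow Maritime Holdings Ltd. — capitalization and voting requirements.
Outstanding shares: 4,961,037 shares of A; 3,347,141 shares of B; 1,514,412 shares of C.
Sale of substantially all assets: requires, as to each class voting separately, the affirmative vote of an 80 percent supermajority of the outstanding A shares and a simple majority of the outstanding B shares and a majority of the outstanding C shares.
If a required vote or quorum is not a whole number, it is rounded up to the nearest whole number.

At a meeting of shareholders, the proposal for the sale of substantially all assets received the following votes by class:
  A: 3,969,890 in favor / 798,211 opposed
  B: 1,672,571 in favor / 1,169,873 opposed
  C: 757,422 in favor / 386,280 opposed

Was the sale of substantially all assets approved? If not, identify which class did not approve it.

A: 4/5 of 4961037 = 3968829.60, rounded up to 3968830; 3,968,830 required, 3,969,890 in favor — approved.
B: a majority of 3347141 is 1673571; 1,673,571 required, 1,672,571 in favor — not approved.
C: a majority of 1514412 is 757207; 757,207 required, 757,422 in favor — approved.

Not approved — the B shares did not give the required vote.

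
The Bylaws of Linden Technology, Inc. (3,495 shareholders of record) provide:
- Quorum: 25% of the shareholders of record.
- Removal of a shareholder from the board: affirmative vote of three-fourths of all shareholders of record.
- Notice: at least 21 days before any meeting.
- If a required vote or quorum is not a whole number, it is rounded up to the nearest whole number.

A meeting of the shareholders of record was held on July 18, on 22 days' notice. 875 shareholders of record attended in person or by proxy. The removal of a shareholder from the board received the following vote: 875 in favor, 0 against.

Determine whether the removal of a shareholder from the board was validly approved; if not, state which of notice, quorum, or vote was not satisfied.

Invalid — vote requirement not satisfied.

Notice: 22 days given; 21 required. Satisfied.
Quorum: 25% of 3,495 = 873.75, rounded up to 874; 875 present. Satisfied.
Vote: requires three-fourths of all shareholders of record (3,495); 3/4 of 3495 = 2621.25, rounded up to 2622, so 2,622 needed; 875 in favor. Not satisfied.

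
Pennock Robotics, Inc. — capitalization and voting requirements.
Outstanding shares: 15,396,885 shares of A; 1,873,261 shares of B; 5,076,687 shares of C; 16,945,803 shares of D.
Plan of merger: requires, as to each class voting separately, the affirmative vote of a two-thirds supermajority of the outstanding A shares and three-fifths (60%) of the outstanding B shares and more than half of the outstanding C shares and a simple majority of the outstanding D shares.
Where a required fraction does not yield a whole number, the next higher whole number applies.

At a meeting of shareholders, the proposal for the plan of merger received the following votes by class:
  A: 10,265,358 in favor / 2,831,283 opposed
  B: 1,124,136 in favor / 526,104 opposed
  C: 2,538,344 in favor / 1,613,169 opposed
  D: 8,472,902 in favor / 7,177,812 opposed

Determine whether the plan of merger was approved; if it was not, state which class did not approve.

Approved — every class gave the required vote.

A: 2/3 of 15396885 = 10264590; 10,264,590 required, 10,265,358 in favor — approved.
B: 3/5 of 1873261 = 1123956.60, rounded up to 1123957; 1,123,957 required, 1,124,136 in favor — approved.
C: a majority of 5076687 is 2538344; 2,538,344 required, 2,538,344 in favor — approved.
D: a majority of 16945803 is 8472902; 8,472,902 required, 8,472,902 in favor — approved.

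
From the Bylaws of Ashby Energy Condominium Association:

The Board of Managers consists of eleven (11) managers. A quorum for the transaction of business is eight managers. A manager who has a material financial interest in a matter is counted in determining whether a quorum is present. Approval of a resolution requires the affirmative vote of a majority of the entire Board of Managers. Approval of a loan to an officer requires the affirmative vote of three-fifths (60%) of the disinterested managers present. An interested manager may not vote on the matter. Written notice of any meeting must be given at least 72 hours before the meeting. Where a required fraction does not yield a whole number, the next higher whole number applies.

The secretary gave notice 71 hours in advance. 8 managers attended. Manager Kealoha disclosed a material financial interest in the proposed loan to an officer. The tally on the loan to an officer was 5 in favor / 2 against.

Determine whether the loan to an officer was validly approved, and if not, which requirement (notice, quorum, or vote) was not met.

Notice: 71 hours given; 72 required (71 < 72). Not satisfied.
Quorum: 8 present (interested managers count toward quorum); quorum is 8. Satisfied.
Vote: the loan to an officer requires three-fifths of the disinterested managers present (8 − 1 = 7). 3/5 of 7 = 4.20, rounded up to 5, so 5 affirmative votes are needed; 5 voted in favor. Satisfied.

Invalid — notice requirement not satisfied.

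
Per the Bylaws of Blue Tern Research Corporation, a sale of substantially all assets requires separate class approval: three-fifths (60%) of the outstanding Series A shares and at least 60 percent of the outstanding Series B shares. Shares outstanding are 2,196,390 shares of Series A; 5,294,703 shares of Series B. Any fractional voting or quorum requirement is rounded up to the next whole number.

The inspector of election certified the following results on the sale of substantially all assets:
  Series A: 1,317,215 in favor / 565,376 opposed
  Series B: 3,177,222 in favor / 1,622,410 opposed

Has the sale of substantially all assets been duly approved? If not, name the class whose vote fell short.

Series A: 3/5 of 2196390 = 1317834; 1,317,834 required, 1,317,215 in favor — not approved.
Series B: 3/5 of 5294703 = 3176821.80, rounded up to 3176822; 3,176,822 required, 3,177,222 in favor — approved.

Not approved — the Series A shares did not give the required vote.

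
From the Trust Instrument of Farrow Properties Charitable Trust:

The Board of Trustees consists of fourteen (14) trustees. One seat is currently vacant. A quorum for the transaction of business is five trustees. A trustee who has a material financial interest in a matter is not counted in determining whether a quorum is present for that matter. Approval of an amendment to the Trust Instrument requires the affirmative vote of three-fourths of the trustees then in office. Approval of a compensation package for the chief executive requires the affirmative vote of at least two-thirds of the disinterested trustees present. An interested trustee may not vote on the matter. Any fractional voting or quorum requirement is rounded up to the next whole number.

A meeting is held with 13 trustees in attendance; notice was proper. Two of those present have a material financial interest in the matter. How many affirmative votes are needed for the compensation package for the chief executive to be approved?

The compensation package for the chief executive requires two-thirds of the disinterested trustees present (13 − 2 = 11).
2/3 of 11 = 7.33, rounded up to 8.

8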